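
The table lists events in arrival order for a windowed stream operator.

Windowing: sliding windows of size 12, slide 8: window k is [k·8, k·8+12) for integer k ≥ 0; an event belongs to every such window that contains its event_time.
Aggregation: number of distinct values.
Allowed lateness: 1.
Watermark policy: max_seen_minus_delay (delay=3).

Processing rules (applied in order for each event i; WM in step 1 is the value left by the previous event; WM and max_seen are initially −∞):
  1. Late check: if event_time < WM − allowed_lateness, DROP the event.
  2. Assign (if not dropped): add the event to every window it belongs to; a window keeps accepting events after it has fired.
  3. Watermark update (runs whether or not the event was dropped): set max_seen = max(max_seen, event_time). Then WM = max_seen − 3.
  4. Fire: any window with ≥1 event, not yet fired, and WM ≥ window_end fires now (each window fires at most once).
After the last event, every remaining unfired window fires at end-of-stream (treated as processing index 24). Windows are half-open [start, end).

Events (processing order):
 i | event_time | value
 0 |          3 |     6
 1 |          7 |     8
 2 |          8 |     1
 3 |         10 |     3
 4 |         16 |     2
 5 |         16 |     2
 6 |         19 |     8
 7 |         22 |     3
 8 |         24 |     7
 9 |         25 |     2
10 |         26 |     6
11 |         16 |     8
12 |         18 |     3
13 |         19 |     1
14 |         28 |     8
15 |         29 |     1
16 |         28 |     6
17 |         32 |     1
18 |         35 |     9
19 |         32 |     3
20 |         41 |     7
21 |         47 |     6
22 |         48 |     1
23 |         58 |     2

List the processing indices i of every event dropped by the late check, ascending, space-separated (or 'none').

i=0 t=3 v=6: → [0,12); WM=0
i=1 t=7 v=8: → [0,12); WM=4
i=2 t=8 v=1: → [8,20),[0,12); WM=5
i=3 t=10 v=3: → [8,20),[0,12); WM=7
i=4 t=16 v=2: → [16,28),[8,20); WM=13; [0,12) fires=4
i=5 t=16 v=2: → [16,28),[8,20); WM=13
i=6 t=19 v=8: → [16,28),[8,20); WM=16
i=7 t=22 v=3: → [16,28); WM=19
i=8 t=24 v=7: → [24,36),[16,28); WM=21; [8,20) fires=4
i=9 t=25 v=2: → [24,36),[16,28); WM=22
i=10 t=26 v=6: → [24,36),[16,28); WM=23
i=11 t=16 v=8: DROP (t<23-1); WM=23
i=12 t=18 v=3: DROP (t<23-1); WM=23
i=13 t=19 v=1: DROP (t<23-1); WM=23
i=14 t=28 v=8: → [24,36); WM=25
i=15 t=29 v=1: → [24,36); WM=26
i=16 t=28 v=6: → [24,36); WM=26
i=17 t=32 v=1: → [32,44),[24,36); WM=29; [16,28) fires=5
i=18 t=35 v=9: → [32,44),[24,36); WM=32
i=19 t=32 v=3: → [32,44),[24,36); WM=32
i=20 t=41 v=7: → [40,52),[32,44); WM=38; [24,36) fires=7
i=21 t=47 v=6: → [40,52); WM=44; [32,44) fires=4
i=22 t=48 v=1: → [48,60),[40,52); WM=45
i=23 t=58 v=2: → [56,68),[48,60); WM=55; [40,52) fires=3

11 12 13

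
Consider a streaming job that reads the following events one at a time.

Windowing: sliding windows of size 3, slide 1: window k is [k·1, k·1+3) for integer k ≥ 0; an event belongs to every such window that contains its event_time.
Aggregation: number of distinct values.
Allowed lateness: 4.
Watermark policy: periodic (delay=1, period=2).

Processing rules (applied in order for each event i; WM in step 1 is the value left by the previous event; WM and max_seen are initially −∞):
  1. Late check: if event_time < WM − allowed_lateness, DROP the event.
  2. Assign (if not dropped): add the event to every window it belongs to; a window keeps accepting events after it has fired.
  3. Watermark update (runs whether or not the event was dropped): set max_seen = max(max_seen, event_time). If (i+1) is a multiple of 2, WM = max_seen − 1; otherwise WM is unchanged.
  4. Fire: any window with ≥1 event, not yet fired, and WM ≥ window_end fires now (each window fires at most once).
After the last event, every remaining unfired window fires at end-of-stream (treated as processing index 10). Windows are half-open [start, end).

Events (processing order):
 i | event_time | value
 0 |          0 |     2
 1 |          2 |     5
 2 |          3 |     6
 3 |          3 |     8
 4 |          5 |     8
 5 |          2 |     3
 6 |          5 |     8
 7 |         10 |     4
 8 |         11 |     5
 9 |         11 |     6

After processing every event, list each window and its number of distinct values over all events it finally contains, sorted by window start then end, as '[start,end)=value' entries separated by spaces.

i=0 t=0 v=2: → [0,3); WM=−∞
i=1 t=2 v=5: → [2,5),[1,4),[0,3); WM=1
i=2 t=3 v=6: → [3,6),[2,5),[1,4); WM=1
i=3 t=3 v=8: → [3,6),[2,5),[1,4); WM=2
i=4 t=5 v=8: → [5,8),[4,7),[3,6); WM=2
i=5 t=2 v=3: → [2,5),[1,4),[0,3); WM=4; [0,3) fires=3 [1,4) fires=4
i=6 t=5 v=8: → [5,8),[4,7),[3,6); WM=4
i=7 t=10 v=4: → [10,13),[9,12),[8,11); WM=9; [2,5) fires=4 [3,6) fires=2 [4,7) fires=1 [5,8) fires=1
i=8 t=11 v=5: → [11,14),[10,13),[9,12); WM=9
i=9 t=11 v=6: → [11,14),[10,13),[9,12); WM=10

[0,3)=3 [1,4)=4 [2,5)=4 [3,6)=2 [4,7)=1 [5,8)=1 [8,11)=1 [9,12)=3 [10,13)=3 [11,14)=2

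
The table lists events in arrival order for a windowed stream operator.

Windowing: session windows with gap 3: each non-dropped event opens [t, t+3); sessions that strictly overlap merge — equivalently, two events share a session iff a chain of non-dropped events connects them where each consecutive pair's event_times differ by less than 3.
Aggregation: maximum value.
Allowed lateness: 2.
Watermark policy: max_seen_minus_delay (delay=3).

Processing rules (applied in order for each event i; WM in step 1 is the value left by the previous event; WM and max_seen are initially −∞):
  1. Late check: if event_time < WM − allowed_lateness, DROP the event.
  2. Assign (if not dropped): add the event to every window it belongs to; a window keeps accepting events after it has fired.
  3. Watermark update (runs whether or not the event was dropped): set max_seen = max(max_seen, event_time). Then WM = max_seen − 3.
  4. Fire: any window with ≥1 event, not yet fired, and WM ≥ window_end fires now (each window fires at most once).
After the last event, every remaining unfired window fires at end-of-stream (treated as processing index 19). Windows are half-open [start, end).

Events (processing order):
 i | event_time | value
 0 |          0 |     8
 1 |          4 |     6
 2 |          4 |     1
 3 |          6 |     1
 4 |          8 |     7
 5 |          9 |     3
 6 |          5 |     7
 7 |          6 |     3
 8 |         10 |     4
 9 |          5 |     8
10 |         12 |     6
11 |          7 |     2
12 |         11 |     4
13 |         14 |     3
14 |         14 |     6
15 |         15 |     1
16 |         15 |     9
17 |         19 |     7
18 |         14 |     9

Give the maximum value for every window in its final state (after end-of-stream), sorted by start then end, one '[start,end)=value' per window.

i=0 t=0 v=8: → [0,3); WM=-3
i=1 t=4 v=6: → [4,7); WM=1
i=2 t=4 v=1: → [4,7); WM=1
i=3 t=6 v=1: → [4,9); WM=3
i=4 t=8 v=7: → [4,11); WM=5
i=5 t=9 v=3: → [4,12); WM=6
i=6 t=5 v=7: → [4,12); WM=6
i=7 t=6 v=3: → [4,12); WM=6
i=8 t=10 v=4: → [4,13); WM=7
i=9 t=5 v=8: → [4,13); WM=7
i=10 t=12 v=6: → [4,15); WM=9
i=11 t=7 v=2: → [4,15); WM=9
i=12 t=11 v=4: → [4,15); WM=9
i=13 t=14 v=3: → [4,17); WM=11
i=14 t=14 v=6: → [4,17); WM=11
i=15 t=15 v=1: → [4,18); WM=12
i=16 t=15 v=9: → [4,18); WM=12
i=17 t=19 v=7: → [19,22); WM=16
i=18 t=14 v=9: → [4,18); WM=16

[0,3)=8 [4,18)=9 [19,22)=7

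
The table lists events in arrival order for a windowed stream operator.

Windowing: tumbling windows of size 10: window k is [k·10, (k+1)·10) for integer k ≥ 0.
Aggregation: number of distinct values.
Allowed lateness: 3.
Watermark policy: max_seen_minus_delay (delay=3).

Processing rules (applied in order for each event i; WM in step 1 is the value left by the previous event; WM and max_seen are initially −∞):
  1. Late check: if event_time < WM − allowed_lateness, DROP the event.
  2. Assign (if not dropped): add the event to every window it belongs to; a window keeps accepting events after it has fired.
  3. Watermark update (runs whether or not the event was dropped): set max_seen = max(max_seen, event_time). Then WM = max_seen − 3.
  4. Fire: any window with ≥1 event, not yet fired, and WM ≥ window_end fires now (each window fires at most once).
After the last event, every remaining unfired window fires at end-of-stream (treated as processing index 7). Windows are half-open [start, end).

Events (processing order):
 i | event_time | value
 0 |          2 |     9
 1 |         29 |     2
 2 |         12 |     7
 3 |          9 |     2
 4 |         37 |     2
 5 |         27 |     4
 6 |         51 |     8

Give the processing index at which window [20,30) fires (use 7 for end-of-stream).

4

i=0 t=2 v=9: → [0,10); WM=-1
i=1 t=29 v=2: → [20,30); WM=26; [0,10) fires=1
i=2 t=12 v=7: DROP (t<26-3); WM=26
i=3 t=9 v=2: DROP (t<26-3); WM=26
i=4 t=37 v=2: → [30,40); WM=34; [20,30) fires=1
i=5 t=27 v=4: DROP (t<34-3); WM=34
i=6 t=51 v=8: → [50,60); WM=48; [30,40) fires=1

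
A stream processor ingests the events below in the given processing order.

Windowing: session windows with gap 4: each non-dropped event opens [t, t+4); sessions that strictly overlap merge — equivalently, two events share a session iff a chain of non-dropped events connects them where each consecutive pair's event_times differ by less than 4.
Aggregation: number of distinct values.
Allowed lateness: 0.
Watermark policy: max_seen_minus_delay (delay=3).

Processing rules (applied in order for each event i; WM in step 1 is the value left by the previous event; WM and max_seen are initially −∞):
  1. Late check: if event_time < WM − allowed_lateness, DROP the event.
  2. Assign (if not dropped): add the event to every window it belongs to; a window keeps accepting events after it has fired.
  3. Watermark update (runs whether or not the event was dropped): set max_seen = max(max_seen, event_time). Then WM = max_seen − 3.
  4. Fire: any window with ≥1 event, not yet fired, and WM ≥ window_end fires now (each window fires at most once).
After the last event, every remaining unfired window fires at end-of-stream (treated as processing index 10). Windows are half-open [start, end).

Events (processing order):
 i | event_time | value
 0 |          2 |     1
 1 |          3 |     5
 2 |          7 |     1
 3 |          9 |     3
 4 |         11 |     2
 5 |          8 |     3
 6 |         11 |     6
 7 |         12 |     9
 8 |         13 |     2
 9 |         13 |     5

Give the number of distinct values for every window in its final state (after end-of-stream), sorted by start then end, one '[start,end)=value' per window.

i=0 t=2 v=1: → [2,6); WM=-1
i=1 t=3 v=5: → [2,7); WM=0
i=2 t=7 v=1: → [7,11); WM=4
i=3 t=9 v=3: → [7,13); WM=6
i=4 t=11 v=2: → [7,15); WM=8
i=5 t=8 v=3: → [7,15); WM=8
i=6 t=11 v=6: → [7,15); WM=8
i=7 t=12 v=9: → [7,16); WM=9
i=8 t=13 v=2: → [7,17); WM=10
i=9 t=13 v=5: → [7,17); WM=10

[2,7)=2 [7,17)=6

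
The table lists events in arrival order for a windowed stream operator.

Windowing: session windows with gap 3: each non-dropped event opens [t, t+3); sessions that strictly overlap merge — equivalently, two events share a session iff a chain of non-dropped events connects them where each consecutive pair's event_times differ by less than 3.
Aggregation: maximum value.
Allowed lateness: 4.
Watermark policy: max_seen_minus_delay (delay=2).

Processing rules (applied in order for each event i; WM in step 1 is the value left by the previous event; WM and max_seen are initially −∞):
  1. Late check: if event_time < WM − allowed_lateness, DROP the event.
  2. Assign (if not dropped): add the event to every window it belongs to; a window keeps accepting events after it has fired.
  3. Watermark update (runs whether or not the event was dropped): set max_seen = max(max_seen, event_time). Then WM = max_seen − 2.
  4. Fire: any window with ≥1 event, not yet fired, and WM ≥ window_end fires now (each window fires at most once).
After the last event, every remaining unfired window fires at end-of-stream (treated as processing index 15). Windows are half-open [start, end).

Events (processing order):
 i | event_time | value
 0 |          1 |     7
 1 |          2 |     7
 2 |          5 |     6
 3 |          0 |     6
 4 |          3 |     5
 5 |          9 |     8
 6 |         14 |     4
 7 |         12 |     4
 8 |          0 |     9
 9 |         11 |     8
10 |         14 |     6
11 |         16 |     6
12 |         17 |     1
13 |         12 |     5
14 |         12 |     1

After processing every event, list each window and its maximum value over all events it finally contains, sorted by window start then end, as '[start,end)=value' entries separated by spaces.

i=0 t=1 v=7: → [1,4); WM=-1
i=1 t=2 v=7: → [1,5); WM=0
i=2 t=5 v=6: → [5,8); WM=3
i=3 t=0 v=6: → [0,5); WM=3
i=4 t=3 v=5: → [0,8); WM=3
i=5 t=9 v=8: → [9,12); WM=7
i=6 t=14 v=4: → [14,17); WM=12
i=7 t=12 v=4: → [12,17); WM=12
i=8 t=0 v=9: DROP (t<12-4); WM=12
i=9 t=11 v=8: → [9,17); WM=12
i=10 t=14 v=6: → [9,17); WM=12
i=11 t=16 v=6: → [9,19); WM=14
i=12 t=17 v=1: → [9,20); WM=15
i=13 t=12 v=5: → [9,20); WM=15
i=14 t=12 v=1: → [9,20); WM=15

[0,8)=7 [9,20)=8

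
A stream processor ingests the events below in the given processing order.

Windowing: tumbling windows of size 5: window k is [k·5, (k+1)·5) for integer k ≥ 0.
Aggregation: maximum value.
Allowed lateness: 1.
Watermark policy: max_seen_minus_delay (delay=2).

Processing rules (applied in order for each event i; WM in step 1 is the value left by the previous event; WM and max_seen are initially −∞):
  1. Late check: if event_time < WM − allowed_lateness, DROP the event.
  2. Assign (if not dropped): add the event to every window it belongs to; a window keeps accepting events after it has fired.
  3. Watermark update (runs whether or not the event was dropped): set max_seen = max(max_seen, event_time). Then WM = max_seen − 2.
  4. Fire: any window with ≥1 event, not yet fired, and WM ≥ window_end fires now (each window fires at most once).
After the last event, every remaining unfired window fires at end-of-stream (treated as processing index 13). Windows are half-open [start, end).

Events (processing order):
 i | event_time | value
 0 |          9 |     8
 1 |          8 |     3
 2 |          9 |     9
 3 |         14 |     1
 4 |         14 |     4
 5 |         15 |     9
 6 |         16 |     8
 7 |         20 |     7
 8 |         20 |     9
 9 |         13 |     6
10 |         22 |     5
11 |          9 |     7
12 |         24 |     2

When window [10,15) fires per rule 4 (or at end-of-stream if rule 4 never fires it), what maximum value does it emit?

4

i=0 t=9 v=8: → [5,10); WM=7
i=1 t=8 v=3: → [5,10); WM=7
i=2 t=9 v=9: → [5,10); WM=7
i=3 t=14 v=1: → [10,15); WM=12; [5,10) fires=9
i=4 t=14 v=4: → [10,15); WM=12
i=5 t=15 v=9: → [15,20); WM=13
i=6 t=16 v=8: → [15,20); WM=14
i=7 t=20 v=7: → [20,25); WM=18; [10,15) fires=4
i=8 t=20 v=9: → [20,25); WM=18
i=9 t=13 v=6: DROP (t<18-1); WM=18
i=10 t=22 v=5: → [20,25); WM=20; [15,20) fires=9
i=11 t=9 v=7: DROP (t<20-1); WM=20
i=12 t=24 v=2: → [20,25); WM=22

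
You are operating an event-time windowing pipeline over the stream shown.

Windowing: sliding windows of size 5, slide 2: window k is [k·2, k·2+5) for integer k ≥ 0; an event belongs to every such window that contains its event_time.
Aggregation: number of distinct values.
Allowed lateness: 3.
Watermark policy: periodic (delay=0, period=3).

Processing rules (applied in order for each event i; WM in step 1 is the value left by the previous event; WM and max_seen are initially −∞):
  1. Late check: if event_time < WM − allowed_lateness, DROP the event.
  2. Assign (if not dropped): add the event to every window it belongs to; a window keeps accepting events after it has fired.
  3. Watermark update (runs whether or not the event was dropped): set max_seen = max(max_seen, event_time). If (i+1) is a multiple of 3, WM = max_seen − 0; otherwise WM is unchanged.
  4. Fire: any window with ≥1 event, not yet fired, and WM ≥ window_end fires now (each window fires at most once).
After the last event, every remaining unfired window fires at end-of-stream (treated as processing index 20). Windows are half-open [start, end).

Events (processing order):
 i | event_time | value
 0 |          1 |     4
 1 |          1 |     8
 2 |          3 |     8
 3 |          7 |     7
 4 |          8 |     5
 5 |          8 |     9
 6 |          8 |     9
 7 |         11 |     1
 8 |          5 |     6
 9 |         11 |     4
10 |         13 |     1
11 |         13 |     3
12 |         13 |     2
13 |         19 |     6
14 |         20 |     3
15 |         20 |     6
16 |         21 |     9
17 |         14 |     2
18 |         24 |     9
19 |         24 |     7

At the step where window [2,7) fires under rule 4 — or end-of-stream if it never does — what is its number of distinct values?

i=0 t=1 v=4: → [0,5); WM=−∞
i=1 t=1 v=8: → [0,5); WM=−∞
i=2 t=3 v=8: → [2,7),[0,5); WM=3
i=3 t=7 v=7: → [6,11),[4,9); WM=3
i=4 t=8 v=5: → [8,13),[6,11),[4,9); WM=3
i=5 t=8 v=9: → [8,13),[6,11),[4,9); WM=8; [0,5) fires=2 [2,7) fires=1
i=6 t=8 v=9: → [8,13),[6,11),[4,9); WM=8
i=7 t=11 v=1: → [10,15),[8,13); WM=8
i=8 t=5 v=6: → [4,9),[2,7); WM=11; [4,9) fires=4 [6,11) fires=3
i=9 t=11 v=4: → [10,15),[8,13); WM=11
i=10 t=13 v=1: → [12,17),[10,15); WM=11
i=11 t=13 v=3: → [12,17),[10,15); WM=13; [8,13) fires=4
i=12 t=13 v=2: → [12,17),[10,15); WM=13
i=13 t=19 v=6: → [18,23),[16,21); WM=13
i=14 t=20 v=3: → [20,25),[18,23),[16,21); WM=20; [10,15) fires=4 [12,17) fires=3
i=15 t=20 v=6: → [20,25),[18,23),[16,21); WM=20
i=16 t=21 v=9: → [20,25),[18,23); WM=20
i=17 t=14 v=2: DROP (t<20-3); WM=21; [16,21) fires=2
i=18 t=24 v=9: → [24,29),[22,27),[20,25); WM=21
i=19 t=24 v=7: → [24,29),[22,27),[20,25); WM=21

1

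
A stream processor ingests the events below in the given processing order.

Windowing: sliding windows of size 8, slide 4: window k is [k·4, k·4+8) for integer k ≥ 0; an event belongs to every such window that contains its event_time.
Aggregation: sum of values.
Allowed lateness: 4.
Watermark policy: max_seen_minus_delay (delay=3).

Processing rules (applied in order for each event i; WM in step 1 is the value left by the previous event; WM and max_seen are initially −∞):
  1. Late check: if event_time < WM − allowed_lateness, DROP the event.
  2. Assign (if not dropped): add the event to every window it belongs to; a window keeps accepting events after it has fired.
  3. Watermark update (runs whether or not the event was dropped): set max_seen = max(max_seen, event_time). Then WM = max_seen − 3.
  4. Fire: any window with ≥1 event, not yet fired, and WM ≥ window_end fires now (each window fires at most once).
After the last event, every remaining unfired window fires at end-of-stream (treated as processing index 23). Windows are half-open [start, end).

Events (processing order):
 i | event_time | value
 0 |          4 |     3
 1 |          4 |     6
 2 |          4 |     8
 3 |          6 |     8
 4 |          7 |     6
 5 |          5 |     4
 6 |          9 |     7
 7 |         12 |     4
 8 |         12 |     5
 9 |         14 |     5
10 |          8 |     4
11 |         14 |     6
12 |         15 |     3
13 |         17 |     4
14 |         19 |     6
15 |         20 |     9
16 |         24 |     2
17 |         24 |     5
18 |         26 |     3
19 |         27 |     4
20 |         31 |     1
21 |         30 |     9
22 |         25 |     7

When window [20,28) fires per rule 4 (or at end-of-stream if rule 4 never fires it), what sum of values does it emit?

i=0 t=4 v=3: → [4,12),[0,8); WM=1
i=1 t=4 v=6: → [4,12),[0,8); WM=1
i=2 t=4 v=8: → [4,12),[0,8); WM=1
i=3 t=6 v=8: → [4,12),[0,8); WM=3
i=4 t=7 v=6: → [4,12),[0,8); WM=4
i=5 t=5 v=4: → [4,12),[0,8); WM=4
i=6 t=9 v=7: → [8,16),[4,12); WM=6
i=7 t=12 v=4: → [12,20),[8,16); WM=9; [0,8) fires=35
i=8 t=12 v=5: → [12,20),[8,16); WM=9
i=9 t=14 v=5: → [12,20),[8,16); WM=11
i=10 t=8 v=4: → [8,16),[4,12); WM=11
i=11 t=14 v=6: → [12,20),[8,16); WM=11
i=12 t=15 v=3: → [12,20),[8,16); WM=12; [4,12) fires=46
i=13 t=17 v=4: → [16,24),[12,20); WM=14
i=14 t=19 v=6: → [16,24),[12,20); WM=16; [8,16) fires=34
i=15 t=20 v=9: → [20,28),[16,24); WM=17
i=16 t=24 v=2: → [24,32),[20,28); WM=21; [12,20) fires=33
i=17 t=24 v=5: → [24,32),[20,28); WM=21
i=18 t=26 v=3: → [24,32),[20,28); WM=23
i=19 t=27 v=4: → [24,32),[20,28); WM=24; [16,24) fires=19
i=20 t=31 v=1: → [28,36),[24,32); WM=28; [20,28) fires=23
i=21 t=30 v=9: → [28,36),[24,32); WM=28
i=22 t=25 v=7: → [24,32),[20,28); WM=28

23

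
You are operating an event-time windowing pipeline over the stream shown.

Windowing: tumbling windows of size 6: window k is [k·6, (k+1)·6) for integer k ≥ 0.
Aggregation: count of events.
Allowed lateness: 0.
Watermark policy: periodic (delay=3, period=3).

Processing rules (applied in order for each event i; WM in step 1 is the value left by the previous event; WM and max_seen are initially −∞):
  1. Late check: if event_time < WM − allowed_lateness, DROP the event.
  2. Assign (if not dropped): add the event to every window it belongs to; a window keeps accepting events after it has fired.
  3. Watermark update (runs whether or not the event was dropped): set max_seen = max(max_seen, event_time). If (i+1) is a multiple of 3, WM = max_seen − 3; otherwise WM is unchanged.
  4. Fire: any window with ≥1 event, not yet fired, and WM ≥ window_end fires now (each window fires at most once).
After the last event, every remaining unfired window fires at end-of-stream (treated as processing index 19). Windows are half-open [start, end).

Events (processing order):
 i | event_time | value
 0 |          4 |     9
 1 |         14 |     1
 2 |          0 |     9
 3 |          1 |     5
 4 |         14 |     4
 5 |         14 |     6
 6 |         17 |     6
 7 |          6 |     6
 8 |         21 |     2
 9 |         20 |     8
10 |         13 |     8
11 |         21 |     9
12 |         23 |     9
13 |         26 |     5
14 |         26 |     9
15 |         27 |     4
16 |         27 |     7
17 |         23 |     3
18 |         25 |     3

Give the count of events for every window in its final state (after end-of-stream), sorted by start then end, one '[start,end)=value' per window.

i=0 t=4 v=9: → [0,6); WM=−∞
i=1 t=14 v=1: → [12,18); WM=−∞
i=2 t=0 v=9: → [0,6); WM=11; [0,6) fires=2
i=3 t=1 v=5: DROP (t<11-0); WM=11
i=4 t=14 v=4: → [12,18); WM=11
i=5 t=14 v=6: → [12,18); WM=11
i=6 t=17 v=6: → [12,18); WM=11
i=7 t=6 v=6: DROP (t<11-0); WM=11
i=8 t=21 v=2: → [18,24); WM=18; [12,18) fires=4
i=9 t=20 v=8: → [18,24); WM=18
i=10 t=13 v=8: DROP (t<18-0); WM=18
i=11 t=21 v=9: → [18,24); WM=18
i=12 t=23 v=9: → [18,24); WM=18
i=13 t=26 v=5: → [24,30); WM=18
i=14 t=26 v=9: → [24,30); WM=23
i=15 t=27 v=4: → [24,30); WM=23
i=16 t=27 v=7: → [24,30); WM=23
i=17 t=23 v=3: → [18,24); WM=24; [18,24) fires=5
i=18 t=25 v=3: → [24,30); WM=24

[0,6)=2 [12,18)=4 [18,24)=5 [24,30)=5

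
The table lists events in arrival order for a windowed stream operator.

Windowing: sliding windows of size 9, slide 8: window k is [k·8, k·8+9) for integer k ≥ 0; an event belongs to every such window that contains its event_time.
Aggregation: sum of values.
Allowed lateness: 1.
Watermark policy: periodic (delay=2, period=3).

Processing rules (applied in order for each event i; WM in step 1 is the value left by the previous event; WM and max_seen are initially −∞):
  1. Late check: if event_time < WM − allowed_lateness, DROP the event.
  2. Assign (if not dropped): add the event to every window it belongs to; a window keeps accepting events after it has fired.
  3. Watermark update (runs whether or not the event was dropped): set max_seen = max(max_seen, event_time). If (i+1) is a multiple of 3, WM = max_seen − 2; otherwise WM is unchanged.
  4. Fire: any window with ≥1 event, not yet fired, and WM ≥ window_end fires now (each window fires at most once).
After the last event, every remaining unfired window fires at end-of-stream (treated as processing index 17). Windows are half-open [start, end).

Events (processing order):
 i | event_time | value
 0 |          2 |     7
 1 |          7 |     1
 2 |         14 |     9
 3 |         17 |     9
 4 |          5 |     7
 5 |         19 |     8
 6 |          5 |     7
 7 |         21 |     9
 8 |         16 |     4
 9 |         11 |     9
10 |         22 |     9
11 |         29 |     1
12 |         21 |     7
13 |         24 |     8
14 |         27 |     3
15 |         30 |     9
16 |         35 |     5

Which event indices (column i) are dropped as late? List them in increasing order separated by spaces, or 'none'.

4 6 9 12 13

i=0 t=2 v=7: → [0,9); WM=−∞
i=1 t=7 v=1: → [0,9); WM=−∞
i=2 t=14 v=9: → [8,17); WM=12; [0,9) fires=8
i=3 t=17 v=9: → [16,25); WM=12
i=4 t=5 v=7: DROP (t<12-1); WM=12
i=5 t=19 v=8: → [16,25); WM=17; [8,17) fires=9
i=6 t=5 v=7: DROP (t<17-1); WM=17
i=7 t=21 v=9: → [16,25); WM=17
i=8 t=16 v=4: → [16,25),[8,17); WM=19
i=9 t=11 v=9: DROP (t<19-1); WM=19
i=10 t=22 v=9: → [16,25); WM=19
i=11 t=29 v=1: → [24,33); WM=27; [16,25) fires=39
i=12 t=21 v=7: DROP (t<27-1); WM=27
i=13 t=24 v=8: DROP (t<27-1); WM=27
i=14 t=27 v=3: → [24,33); WM=27
i=15 t=30 v=9: → [24,33); WM=27
i=16 t=35 v=5: → [32,41); WM=27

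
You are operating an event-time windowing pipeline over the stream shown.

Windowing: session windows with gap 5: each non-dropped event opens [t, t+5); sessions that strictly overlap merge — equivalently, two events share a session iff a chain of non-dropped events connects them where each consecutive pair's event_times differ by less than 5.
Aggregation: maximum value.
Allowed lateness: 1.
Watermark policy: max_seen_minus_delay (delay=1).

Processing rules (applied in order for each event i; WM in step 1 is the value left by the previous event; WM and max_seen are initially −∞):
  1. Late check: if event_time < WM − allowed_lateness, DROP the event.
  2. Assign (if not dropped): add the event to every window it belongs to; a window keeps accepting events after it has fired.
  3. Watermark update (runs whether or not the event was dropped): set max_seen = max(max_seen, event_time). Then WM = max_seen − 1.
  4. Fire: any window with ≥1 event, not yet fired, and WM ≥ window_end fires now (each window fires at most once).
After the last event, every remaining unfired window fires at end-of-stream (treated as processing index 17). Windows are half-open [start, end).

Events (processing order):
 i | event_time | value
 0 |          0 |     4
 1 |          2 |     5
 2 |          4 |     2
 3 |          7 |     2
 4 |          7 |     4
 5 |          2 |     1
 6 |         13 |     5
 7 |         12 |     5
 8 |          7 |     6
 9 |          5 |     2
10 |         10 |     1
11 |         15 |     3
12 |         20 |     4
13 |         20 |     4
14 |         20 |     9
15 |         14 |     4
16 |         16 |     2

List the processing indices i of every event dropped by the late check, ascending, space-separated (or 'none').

5 8 9 10 15 16

i=0 t=0 v=4: → [0,5); WM=-1
i=1 t=2 v=5: → [0,7); WM=1
i=2 t=4 v=2: → [0,9); WM=3
i=3 t=7 v=2: → [0,12); WM=6
i=4 t=7 v=4: → [0,12); WM=6
i=5 t=2 v=1: DROP (t<6-1); WM=6
i=6 t=13 v=5: → [13,18); WM=12
i=7 t=12 v=5: → [12,18); WM=12
i=8 t=7 v=6: DROP (t<12-1); WM=12
i=9 t=5 v=2: DROP (t<12-1); WM=12
i=10 t=10 v=1: DROP (t<12-1); WM=12
i=11 t=15 v=3: → [12,20); WM=14
i=12 t=20 v=4: → [20,25); WM=19
i=13 t=20 v=4: → [20,25); WM=19
i=14 t=20 v=9: → [20,25); WM=19
i=15 t=14 v=4: DROP (t<19-1); WM=19
i=16 t=16 v=2: DROP (t<19-1); WM=19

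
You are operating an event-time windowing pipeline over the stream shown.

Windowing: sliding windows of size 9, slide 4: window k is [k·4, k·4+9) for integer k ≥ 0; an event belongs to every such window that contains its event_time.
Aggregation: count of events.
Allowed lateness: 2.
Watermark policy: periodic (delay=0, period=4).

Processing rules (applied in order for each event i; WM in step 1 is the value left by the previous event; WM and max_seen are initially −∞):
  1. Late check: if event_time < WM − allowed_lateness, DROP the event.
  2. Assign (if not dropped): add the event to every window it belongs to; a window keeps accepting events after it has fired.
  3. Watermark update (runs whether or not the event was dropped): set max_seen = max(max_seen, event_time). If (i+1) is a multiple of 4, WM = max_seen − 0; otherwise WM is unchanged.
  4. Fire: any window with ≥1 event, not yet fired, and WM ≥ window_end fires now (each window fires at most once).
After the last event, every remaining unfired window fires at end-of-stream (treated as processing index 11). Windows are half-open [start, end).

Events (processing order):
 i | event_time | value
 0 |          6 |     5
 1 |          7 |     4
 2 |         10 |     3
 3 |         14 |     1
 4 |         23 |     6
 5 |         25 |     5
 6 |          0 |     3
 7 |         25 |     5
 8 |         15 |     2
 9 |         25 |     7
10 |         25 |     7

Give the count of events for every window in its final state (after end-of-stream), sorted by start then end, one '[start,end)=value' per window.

i=0 t=6 v=5: → [4,13),[0,9); WM=−∞
i=1 t=7 v=4: → [4,13),[0,9); WM=−∞
i=2 t=10 v=3: → [8,17),[4,13); WM=−∞
i=3 t=14 v=1: → [12,21),[8,17); WM=14; [0,9) fires=2 [4,13) fires=3
i=4 t=23 v=6: → [20,29),[16,25); WM=14
i=5 t=25 v=5: → [24,33),[20,29); WM=14
i=6 t=0 v=3: DROP (t<14-2); WM=14
i=7 t=25 v=5: → [24,33),[20,29); WM=25; [8,17) fires=2 [12,21) fires=1 [16,25) fires=1
i=8 t=15 v=2: DROP (t<25-2); WM=25
i=9 t=25 v=7: → [24,33),[20,29); WM=25
i=10 t=25 v=7: → [24,33),[20,29); WM=25

[0,9)=2 [4,13)=3 [8,17)=2 [12,21)=1 [16,25)=1 [20,29)=5 [24,33)=4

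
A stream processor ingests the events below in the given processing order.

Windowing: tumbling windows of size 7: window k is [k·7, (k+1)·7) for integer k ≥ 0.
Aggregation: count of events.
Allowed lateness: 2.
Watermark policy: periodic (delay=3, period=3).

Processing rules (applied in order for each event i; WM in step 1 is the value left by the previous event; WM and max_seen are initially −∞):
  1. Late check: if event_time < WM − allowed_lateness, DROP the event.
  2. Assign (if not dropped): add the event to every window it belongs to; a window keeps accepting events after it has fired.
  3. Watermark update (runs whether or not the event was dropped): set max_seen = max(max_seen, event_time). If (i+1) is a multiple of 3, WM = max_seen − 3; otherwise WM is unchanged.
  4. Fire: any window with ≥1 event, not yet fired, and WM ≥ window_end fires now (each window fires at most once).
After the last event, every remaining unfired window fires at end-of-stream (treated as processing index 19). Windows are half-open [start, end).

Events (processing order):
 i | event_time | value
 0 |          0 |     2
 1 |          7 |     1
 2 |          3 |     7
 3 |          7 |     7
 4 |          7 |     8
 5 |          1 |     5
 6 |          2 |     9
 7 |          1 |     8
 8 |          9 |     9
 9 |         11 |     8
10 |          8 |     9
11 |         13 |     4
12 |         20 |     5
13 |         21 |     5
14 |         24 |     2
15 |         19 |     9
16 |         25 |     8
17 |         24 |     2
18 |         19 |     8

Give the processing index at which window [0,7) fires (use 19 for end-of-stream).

i=0 t=0 v=2: → [0,7); WM=−∞
i=1 t=7 v=1: → [7,14); WM=−∞
i=2 t=3 v=7: → [0,7); WM=4
i=3 t=7 v=7: → [7,14); WM=4
i=4 t=7 v=8: → [7,14); WM=4
i=5 t=1 v=5: DROP (t<4-2); WM=4
i=6 t=2 v=9: → [0,7); WM=4
i=7 t=1 v=8: DROP (t<4-2); WM=4
i=8 t=9 v=9: → [7,14); WM=6
i=9 t=11 v=8: → [7,14); WM=6
i=10 t=8 v=9: → [7,14); WM=6
i=11 t=13 v=4: → [7,14); WM=10; [0,7) fires=3
i=12 t=20 v=5: → [14,21); WM=10
i=13 t=21 v=5: → [21,28); WM=10
i=14 t=24 v=2: → [21,28); WM=21; [7,14) fires=7 [14,21) fires=1
i=15 t=19 v=9: → [14,21); WM=21
i=16 t=25 v=8: → [21,28); WM=21
i=17 t=24 v=2: → [21,28); WM=22
i=18 t=19 v=8: DROP (t<22-2); WM=22

11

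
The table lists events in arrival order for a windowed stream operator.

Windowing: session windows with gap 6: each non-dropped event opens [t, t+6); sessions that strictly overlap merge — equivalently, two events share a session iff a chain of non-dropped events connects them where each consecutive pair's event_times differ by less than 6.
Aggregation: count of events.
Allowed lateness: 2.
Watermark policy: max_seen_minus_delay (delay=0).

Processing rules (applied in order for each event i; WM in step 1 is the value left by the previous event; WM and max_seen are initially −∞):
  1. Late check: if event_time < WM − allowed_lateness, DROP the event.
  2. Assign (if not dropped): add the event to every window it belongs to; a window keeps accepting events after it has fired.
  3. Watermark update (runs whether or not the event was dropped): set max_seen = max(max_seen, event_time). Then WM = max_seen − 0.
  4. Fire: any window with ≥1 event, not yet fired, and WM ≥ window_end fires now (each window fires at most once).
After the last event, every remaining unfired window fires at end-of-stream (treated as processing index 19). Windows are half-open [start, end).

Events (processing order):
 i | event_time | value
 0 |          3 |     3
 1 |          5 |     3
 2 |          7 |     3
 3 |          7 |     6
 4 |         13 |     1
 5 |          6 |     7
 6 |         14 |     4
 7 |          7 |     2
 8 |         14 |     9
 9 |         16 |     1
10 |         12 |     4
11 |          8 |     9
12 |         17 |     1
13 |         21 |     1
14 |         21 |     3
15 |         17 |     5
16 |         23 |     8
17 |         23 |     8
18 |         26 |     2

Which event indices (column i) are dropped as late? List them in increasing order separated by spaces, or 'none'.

5 7 10 11 15

i=0 t=3 v=3: → [3,9); WM=3
i=1 t=5 v=3: → [3,11); WM=5
i=2 t=7 v=3: → [3,13); WM=7
i=3 t=7 v=6: → [3,13); WM=7
i=4 t=13 v=1: → [13,19); WM=13
i=5 t=6 v=7: DROP (t<13-2); WM=13
i=6 t=14 v=4: → [13,20); WM=14
i=7 t=7 v=2: DROP (t<14-2); WM=14
i=8 t=14 v=9: → [13,20); WM=14
i=9 t=16 v=1: → [13,22); WM=16
i=10 t=12 v=4: DROP (t<16-2); WM=16
i=11 t=8 v=9: DROP (t<16-2); WM=16
i=12 t=17 v=1: → [13,23); WM=17
i=13 t=21 v=1: → [13,27); WM=21
i=14 t=21 v=3: → [13,27); WM=21
i=15 t=17 v=5: DROP (t<21-2); WM=21
i=16 t=23 v=8: → [13,29); WM=23
i=17 t=23 v=8: → [13,29); WM=23
i=18 t=26 v=2: → [13,32); WM=26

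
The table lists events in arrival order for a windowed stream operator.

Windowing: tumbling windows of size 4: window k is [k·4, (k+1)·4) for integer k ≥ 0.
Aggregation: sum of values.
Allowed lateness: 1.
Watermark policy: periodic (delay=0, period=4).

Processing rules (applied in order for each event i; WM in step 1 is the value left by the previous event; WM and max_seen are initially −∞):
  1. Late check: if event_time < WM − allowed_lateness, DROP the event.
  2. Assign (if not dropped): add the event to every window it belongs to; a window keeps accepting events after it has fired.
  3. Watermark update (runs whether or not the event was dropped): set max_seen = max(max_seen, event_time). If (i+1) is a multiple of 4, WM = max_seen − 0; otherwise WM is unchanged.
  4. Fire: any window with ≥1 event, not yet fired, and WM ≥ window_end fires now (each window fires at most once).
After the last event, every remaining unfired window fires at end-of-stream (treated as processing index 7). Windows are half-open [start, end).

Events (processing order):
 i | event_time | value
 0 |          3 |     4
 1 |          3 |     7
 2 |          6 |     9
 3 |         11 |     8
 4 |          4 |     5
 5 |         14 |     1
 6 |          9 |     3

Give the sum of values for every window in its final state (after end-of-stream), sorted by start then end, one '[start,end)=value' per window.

[0,4)=11 [4,8)=9 [8,12)=8 [12,16)=1

i=0 t=3 v=4: → [0,4); WM=−∞
i=1 t=3 v=7: → [0,4); WM=−∞
i=2 t=6 v=9: → [4,8); WM=−∞
i=3 t=11 v=8: → [8,12); WM=11; [0,4) fires=11 [4,8) fires=9
i=4 t=4 v=5: DROP (t<11-1); WM=11
i=5 t=14 v=1: → [12,16); WM=11
i=6 t=9 v=3: DROP (t<11-1); WM=11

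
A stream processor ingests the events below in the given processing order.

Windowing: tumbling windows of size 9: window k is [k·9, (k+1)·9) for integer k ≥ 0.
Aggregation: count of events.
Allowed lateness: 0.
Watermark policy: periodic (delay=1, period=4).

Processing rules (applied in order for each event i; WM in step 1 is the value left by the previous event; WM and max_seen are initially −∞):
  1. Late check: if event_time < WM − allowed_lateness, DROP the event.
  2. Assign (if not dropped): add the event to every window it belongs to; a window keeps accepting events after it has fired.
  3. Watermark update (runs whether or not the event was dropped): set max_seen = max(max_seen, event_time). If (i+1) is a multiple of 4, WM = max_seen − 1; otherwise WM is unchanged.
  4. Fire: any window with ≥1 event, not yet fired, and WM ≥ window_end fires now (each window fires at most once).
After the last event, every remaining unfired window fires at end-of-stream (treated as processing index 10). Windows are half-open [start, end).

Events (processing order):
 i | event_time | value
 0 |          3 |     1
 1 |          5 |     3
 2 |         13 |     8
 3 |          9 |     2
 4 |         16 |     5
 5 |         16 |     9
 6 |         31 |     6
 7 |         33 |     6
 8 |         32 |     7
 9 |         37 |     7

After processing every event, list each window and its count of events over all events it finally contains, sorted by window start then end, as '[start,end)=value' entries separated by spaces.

i=0 t=3 v=1: → [0,9); WM=−∞
i=1 t=5 v=3: → [0,9); WM=−∞
i=2 t=13 v=8: → [9,18); WM=−∞
i=3 t=9 v=2: → [9,18); WM=12; [0,9) fires=2
i=4 t=16 v=5: → [9,18); WM=12
i=5 t=16 v=9: → [9,18); WM=12
i=6 t=31 v=6: → [27,36); WM=12
i=7 t=33 v=6: → [27,36); WM=32; [9,18) fires=4
i=8 t=32 v=7: → [27,36); WM=32
i=9 t=37 v=7: → [36,45); WM=32

[0,9)=2 [9,18)=4 [27,36)=3 [36,45)=1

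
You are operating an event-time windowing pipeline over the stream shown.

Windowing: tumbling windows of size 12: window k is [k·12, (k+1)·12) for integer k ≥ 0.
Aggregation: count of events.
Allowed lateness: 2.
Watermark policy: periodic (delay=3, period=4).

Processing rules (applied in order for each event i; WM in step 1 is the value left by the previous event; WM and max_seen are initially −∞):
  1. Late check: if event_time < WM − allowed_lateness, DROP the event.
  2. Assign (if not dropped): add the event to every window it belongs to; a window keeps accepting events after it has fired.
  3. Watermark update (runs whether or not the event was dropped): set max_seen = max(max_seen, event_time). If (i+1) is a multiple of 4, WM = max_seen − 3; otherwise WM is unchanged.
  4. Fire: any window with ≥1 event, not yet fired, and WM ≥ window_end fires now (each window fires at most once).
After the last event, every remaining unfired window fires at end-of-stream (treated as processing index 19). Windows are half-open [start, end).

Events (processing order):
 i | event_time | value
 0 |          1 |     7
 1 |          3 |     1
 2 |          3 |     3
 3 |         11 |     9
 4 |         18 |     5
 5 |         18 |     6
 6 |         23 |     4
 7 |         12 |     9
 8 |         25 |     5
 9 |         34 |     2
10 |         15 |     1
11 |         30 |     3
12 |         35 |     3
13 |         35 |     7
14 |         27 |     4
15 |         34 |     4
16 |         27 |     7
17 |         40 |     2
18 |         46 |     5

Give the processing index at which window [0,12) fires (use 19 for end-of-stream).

i=0 t=1 v=7: → [0,12); WM=−∞
i=1 t=3 v=1: → [0,12); WM=−∞
i=2 t=3 v=3: → [0,12); WM=−∞
i=3 t=11 v=9: → [0,12); WM=8
i=4 t=18 v=5: → [12,24); WM=8
i=5 t=18 v=6: → [12,24); WM=8
i=6 t=23 v=4: → [12,24); WM=8
i=7 t=12 v=9: → [12,24); WM=20; [0,12) fires=4
i=8 t=25 v=5: → [24,36); WM=20
i=9 t=34 v=2: → [24,36); WM=20
i=10 t=15 v=1: DROP (t<20-2); WM=20
i=11 t=30 v=3: → [24,36); WM=31; [12,24) fires=4
i=12 t=35 v=3: → [24,36); WM=31
i=13 t=35 v=7: → [24,36); WM=31
i=14 t=27 v=4: DROP (t<31-2); WM=31
i=15 t=34 v=4: → [24,36); WM=32
i=16 t=27 v=7: DROP (t<32-2); WM=32
i=17 t=40 v=2: → [36,48); WM=32
i=18 t=46 v=5: → [36,48); WM=32

7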